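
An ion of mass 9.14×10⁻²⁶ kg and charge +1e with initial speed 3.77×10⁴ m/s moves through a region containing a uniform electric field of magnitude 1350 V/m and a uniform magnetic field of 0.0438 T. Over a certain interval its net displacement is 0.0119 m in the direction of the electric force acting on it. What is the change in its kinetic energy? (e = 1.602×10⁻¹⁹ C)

ΔKE ≈ 2.57×10⁻¹⁸ J

The magnetic force is always ⟂ v and does no work; only the electric force changes KE.
ΔKE = F_E · d = |q|E d = (1.602×10⁻¹⁹)(1350)(0.0119) ≈ 2.57×10⁻¹⁸ J.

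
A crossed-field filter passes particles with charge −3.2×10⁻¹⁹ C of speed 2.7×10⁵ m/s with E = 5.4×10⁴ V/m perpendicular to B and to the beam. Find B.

Balance of forces in the selector: qE = qvB ⇒ B = E/v.
B = 5.4×10⁴/2.7×10⁵ = 0.20 T.

B = 0.20 T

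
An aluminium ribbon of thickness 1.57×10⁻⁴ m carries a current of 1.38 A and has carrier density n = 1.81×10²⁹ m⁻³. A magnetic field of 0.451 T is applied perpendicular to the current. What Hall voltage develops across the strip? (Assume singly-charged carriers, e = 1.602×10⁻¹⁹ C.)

V_H = IB/(n e t).
V_H = (1.38)(0.451)/((1.81×10²⁹)(1.602×10⁻¹⁹)(1.57×10⁻⁴)) ≈ 1.37×10⁻⁷ V.

V_H ≈ 1.37×10⁻⁷ V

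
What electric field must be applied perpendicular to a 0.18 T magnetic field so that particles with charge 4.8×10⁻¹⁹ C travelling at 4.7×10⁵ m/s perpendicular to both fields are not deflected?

E = 8.5×10⁴ V/m

For straight-line motion qE = qvB, so E = vB.
E = 4.7×10⁵ × 0.18 = 8.5×10⁴ V/m.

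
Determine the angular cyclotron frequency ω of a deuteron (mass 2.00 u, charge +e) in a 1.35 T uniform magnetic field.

ω ≈ 6.51×10⁷ rad/s

ω = |q|B/m.
ω = (1.602×10⁻¹⁹)(1.35)/3.322×10⁻²⁷ ≈ 6.51×10⁷ rad/s.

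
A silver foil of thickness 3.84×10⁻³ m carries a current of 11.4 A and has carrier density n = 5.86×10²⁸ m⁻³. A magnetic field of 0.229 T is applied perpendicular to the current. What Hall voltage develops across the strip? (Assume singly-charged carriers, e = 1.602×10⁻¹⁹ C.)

V_H ≈ 7.24×10⁻⁸ V

V_H = IB/(n e t).
V_H = (11.4)(0.229)/((5.86×10²⁸)(1.602×10⁻¹⁹)(3.84×10⁻³)) ≈ 7.24×10⁻⁸ V.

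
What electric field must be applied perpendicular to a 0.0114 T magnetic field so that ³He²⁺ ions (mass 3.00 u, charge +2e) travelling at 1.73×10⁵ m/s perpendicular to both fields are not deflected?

E = 1970 V/m

For straight-line motion qE = qvB, so E = vB.
E = 1.73×10⁵ × 0.0114 = 1970 V/m.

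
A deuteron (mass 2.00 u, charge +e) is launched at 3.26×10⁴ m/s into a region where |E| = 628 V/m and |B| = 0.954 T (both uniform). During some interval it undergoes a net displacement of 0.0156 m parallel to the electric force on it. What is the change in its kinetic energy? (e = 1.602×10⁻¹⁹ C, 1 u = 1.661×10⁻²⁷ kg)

ΔKE ≈ 1.57×10⁻¹⁸ J

The magnetic force is always ⟂ v and does no work; only the electric force changes KE.
ΔKE = F_E · d = |q|E d = (1.602×10⁻¹⁹)(628)(0.0156) ≈ 1.57×10⁻¹⁸ J.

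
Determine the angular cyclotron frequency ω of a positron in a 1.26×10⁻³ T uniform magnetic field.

ω = |q|B/m.
ω = (1.602×10⁻¹⁹)(1.26×10⁻³)/9.109×10⁻³¹ ≈ 2.22×10⁸ rad/s.

ω ≈ 2.22×10⁸ rad/s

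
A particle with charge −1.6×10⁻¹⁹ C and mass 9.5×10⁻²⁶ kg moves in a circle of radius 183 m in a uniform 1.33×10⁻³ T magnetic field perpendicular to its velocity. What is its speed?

From |q|vB = mv²/r, v = |q|Br/m.
v = (1.6×10⁻¹⁹)(1.33×10⁻³)(183)/9.5×10⁻²⁶ ≈ 4.10×10⁵ m/s.

v ≈ 4.10×10⁵ m/s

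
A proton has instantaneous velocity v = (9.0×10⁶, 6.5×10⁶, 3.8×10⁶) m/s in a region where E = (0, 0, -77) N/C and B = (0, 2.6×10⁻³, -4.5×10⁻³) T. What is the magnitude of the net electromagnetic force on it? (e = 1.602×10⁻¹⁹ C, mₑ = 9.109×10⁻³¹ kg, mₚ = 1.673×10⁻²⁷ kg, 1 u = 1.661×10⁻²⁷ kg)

v×B = (-3.91×10⁴, 4.05×10⁴, 2.34×10⁴) N/C.
E + v×B = (-3.91×10⁴, 4.05×10⁴, 2.33×10⁴) N/C.
F = q(E + v×B) = (1.602×10⁻¹⁹ C)·(-3.91×10⁴, 4.05×10⁴, 2.33×10⁴) = (-6.27×10⁻¹⁵, 6.49×10⁻¹⁵, 3.74×10⁻¹⁵) N.
|F| = 9.76×10⁻¹⁵ N.

|F| ≈ 9.76×10⁻¹⁵ N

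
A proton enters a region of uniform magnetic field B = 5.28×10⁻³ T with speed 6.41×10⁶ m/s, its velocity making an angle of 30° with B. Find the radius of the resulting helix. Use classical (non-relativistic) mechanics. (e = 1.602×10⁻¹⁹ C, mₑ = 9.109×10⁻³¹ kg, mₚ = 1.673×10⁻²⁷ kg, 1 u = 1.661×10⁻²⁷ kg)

r ≈ 6.34 m

v⊥ = v sinθ = 6.41×10⁶·sin30° ≈ 3.205×10⁶ m/s.
r = m v⊥/(|q|B) = (1.673×10⁻²⁷)(3.205×10⁶)/((1.602×10⁻¹⁹)(5.28×10⁻³)) ≈ 6.34 m.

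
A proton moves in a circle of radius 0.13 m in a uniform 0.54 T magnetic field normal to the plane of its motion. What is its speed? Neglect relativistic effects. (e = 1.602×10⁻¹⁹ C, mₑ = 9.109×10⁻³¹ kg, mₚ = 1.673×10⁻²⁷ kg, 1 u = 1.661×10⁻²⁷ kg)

v ≈ 6.7×10⁶ m/s

From |q|vB = mv²/r, v = |q|Br/m.
v = (1.602×10⁻¹⁹)(0.54)(0.13)/1.673×10⁻²⁷ ≈ 6.7×10⁶ m/s.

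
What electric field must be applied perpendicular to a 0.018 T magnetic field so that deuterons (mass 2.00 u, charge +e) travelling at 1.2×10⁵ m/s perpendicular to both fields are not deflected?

For straight-line motion qE = qvB, so E = vB.
E = 1.2×10⁵ × 0.018 = 2200 V/m.

E = 2200 V/m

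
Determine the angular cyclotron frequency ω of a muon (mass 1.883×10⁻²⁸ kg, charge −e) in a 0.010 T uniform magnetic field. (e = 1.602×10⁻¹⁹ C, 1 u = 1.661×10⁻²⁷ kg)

ω = |q|B/m.
ω = (1.602×10⁻¹⁹)(0.010)/1.883×10⁻²⁸ ≈ 8.5×10⁶ rad/s.

ω ≈ 8.5×10⁶ rad/s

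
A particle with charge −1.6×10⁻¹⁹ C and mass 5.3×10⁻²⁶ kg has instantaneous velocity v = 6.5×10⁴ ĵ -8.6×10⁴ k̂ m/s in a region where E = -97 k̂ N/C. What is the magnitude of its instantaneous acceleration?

Only an electric field acts, so F = qE = (−1.6×10⁻¹⁹ C)·(0, 0, -97.0) = (0, 0, 1.55×10⁻¹⁷) N.
|a| = |F|/m = 1.552×10⁻¹⁷/5.3×10⁻²⁶ ≈ 2.93×10⁸ m/s².

|a| ≈ 2.93×10⁸ m/s²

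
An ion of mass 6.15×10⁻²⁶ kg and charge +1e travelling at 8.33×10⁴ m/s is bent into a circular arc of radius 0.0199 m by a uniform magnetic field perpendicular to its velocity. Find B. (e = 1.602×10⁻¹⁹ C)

B ≈ 1.61 T

From |q|vB = mv²/r, B = mv/(|q|r).
B = (6.15×10⁻²⁶)(8.33×10⁴)/((1.602×10⁻¹⁹)(0.0199)) ≈ 1.61 T.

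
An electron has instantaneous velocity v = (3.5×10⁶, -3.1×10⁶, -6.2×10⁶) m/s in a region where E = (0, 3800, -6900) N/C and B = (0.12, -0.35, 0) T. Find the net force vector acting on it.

v×B = (-2.17×10⁶, -7.44×10⁵, -8.53×10⁵) N/C.
E + v×B = (-2.17×10⁶, -7.40×10⁵, -8.60×10⁵) N/C.
F = q(E + v×B) = (−1.602×10⁻¹⁹ C)·(-2.17×10⁶, -7.40×10⁵, -8.60×10⁵) = (3.48×10⁻¹³, 1.19×10⁻¹³, 1.38×10⁻¹³) N.

F ≈ (3.48×10⁻¹³, 1.19×10⁻¹³, 1.38×10⁻¹³) N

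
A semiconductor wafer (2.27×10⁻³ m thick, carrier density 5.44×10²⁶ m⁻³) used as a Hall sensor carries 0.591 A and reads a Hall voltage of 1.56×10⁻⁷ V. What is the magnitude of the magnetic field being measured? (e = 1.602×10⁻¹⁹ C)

From V_H = IB/(n e t), B = V_H n e t / I.
B = (1.56×10⁻⁷)(5.44×10²⁶)(1.602×10⁻¹⁹)(2.27×10⁻³)/0.591 ≈ 0.0522 T.

B ≈ 0.0522 T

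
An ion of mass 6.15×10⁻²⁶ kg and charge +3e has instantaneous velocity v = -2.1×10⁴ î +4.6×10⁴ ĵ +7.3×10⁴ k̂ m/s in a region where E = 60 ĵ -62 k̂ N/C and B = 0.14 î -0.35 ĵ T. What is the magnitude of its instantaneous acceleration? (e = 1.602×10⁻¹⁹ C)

v×B = (2.56×10⁴, 1.02×10⁴, 910) N/C.
E + v×B = (2.56×10⁴, 1.03×10⁴, 848) N/C.
F = q(E + v×B) = (4.806×10⁻¹⁹ C)·(2.56×10⁴, 1.03×10⁴, 848) = (1.23×10⁻¹⁴, 4.94×10⁻¹⁵, 4.08×10⁻¹⁶) N.
|a| = |F|/m = 1.324×10⁻¹⁴/6.15×10⁻²⁶ ≈ 2.15×10¹¹ m/s².

|a| ≈ 2.15×10¹¹ m/s²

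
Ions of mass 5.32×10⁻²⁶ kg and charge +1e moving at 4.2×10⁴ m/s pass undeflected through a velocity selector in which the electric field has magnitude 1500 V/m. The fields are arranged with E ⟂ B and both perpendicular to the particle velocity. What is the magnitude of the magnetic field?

Balance of forces in the selector: qE = qvB ⇒ B = E/v.
B = 1500/4.2×10⁴ = 0.036 T.

B = 0.036 T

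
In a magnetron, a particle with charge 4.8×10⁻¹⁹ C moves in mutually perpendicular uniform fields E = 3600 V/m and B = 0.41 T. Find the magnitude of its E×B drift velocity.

The E×B drift speed is v_d = E/B.
v_d = 3600/0.41 = 8800 m/s.

v_d ≈ 8800 m/s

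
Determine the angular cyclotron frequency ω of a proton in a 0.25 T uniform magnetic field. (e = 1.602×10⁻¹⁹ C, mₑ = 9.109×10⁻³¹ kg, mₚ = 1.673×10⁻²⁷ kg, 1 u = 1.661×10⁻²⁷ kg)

ω = |q|B/m.
ω = (1.602×10⁻¹⁹)(0.25)/1.673×10⁻²⁷ ≈ 2.4×10⁷ rad/s.

ω ≈ 2.4×10⁷ rad/s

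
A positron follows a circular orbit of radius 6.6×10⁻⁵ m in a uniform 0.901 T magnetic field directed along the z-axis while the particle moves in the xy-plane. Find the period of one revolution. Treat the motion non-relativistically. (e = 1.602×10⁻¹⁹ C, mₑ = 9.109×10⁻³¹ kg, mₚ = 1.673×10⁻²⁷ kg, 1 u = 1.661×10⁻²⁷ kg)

T ≈ 3.97×10⁻¹¹ s

The cyclotron period depends only on m, q, B: T = 2πm/(|q|B).
T = 2π(9.109×10⁻³¹)/((1.602×10⁻¹⁹)(0.901)) ≈ 3.97×10⁻¹¹ s.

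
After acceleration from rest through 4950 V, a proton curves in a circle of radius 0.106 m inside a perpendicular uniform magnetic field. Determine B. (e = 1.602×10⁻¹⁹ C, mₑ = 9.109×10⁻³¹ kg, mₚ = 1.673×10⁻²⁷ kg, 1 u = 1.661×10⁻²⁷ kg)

v = √(2|q|V/m) = √(2·1.602×10⁻¹⁹·4950/1.673×10⁻²⁷) ≈ 9.736×10⁵ m/s.
B = mv/(|q|r) = (1.673×10⁻²⁷)(9.736×10⁵)/((1.602×10⁻¹⁹)(0.106)) ≈ 0.0959 T.

B ≈ 0.0959 T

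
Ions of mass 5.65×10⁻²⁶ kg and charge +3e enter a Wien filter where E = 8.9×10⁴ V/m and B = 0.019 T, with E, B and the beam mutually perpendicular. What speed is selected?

For undeflected motion the electric and magnetic forces balance: qE = qvB.
v = E/B = 8.9×10⁴/0.019 = 4.7×10⁶ m/s.
The result is independent of the particle's charge and mass.

v = 4.7×10⁶ m/s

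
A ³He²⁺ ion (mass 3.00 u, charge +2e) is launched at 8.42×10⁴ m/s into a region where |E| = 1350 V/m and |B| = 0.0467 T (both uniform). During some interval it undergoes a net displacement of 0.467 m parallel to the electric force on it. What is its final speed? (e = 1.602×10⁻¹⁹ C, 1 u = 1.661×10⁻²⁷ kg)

v_f ≈ 2.97×10⁵ m/s

B does no work; ΔKE = |q|E d.
½mv_f² = ½mv₀² + |q|Ed = ½(4.983×10⁻²⁷)(8.42×10⁴)² + (3.204×10⁻¹⁹)(1350)(0.467) ≈ 1.766×10⁻¹⁷ J + 2.020×10⁻¹⁶ J ≈ 2.197×10⁻¹⁶ J.
v_f = √(2·2.197×10⁻¹⁶/4.983×10⁻²⁷) ≈ 2.97×10⁵ m/s.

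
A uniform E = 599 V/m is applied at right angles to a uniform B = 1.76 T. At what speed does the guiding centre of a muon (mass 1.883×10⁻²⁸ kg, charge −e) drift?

v_d ≈ 340 m/s

The steady drift has the magnetic force balancing the electric force, so v_d = E/B.
v_d = 599/1.76 = 340 m/s.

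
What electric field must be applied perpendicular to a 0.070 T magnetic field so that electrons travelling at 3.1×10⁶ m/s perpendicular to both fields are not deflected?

E = 2.2×10⁵ V/m

For straight-line motion qE = qvB, so E = vB.
E = 3.1×10⁶ × 0.070 = 2.2×10⁵ V/m.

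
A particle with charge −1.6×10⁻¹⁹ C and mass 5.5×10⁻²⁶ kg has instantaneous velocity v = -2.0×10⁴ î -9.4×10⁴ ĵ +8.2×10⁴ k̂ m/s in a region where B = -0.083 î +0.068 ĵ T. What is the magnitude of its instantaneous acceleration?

|a| ≈ 3.70×10¹⁰ m/s²

v×B = (-5580, -6810, -9160) N/C.
F = q v×B = (−1.6×10⁻¹⁹ C)·(-5580, -6810, -9160) = (8.92×10⁻¹⁶, 1.09×10⁻¹⁵, 1.47×10⁻¹⁵) N.
|a| = |F|/m = 2.032×10⁻¹⁵/5.5×10⁻²⁶ ≈ 3.70×10¹⁰ m/s².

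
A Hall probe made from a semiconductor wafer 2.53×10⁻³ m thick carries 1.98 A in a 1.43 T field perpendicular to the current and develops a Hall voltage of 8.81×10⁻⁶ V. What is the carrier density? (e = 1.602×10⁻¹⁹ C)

n ≈ 7.93×10²⁶ m⁻³

From V_H = IB/(n e t), n = IB/(V_H e t).
n = (1.98)(1.43)/((8.81×10⁻⁶)(1.602×10⁻¹⁹)(2.53×10⁻³)) ≈ 7.93×10²⁶ m⁻³.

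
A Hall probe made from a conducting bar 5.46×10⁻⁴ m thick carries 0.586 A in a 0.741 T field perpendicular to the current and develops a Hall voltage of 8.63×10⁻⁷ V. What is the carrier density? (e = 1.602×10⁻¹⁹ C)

n ≈ 5.75×10²⁷ m⁻³

From V_H = IB/(n e t), n = IB/(V_H e t).
n = (0.586)(0.741)/((8.63×10⁻⁷)(1.602×10⁻¹⁹)(5.46×10⁻⁴)) ≈ 5.75×10²⁷ m⁻³.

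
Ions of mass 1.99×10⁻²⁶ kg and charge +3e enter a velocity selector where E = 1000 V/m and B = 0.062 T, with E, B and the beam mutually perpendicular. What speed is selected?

v = 1.6×10⁴ m/s

For undeflected motion the electric and magnetic forces balance: qE = qvB.
v = E/B = 1000/0.062 = 1.6×10⁴ m/s.
The result is independent of the particle's charge and mass.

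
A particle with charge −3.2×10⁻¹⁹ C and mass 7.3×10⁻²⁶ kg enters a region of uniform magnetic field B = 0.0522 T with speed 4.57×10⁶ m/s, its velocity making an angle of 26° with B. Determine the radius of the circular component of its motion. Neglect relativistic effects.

v⊥ = v sinθ = 4.57×10⁶·sin26° ≈ 2.003×10⁶ m/s.
r = m v⊥/(|q|B) = (7.3×10⁻²⁶)(2.003×10⁶)/((3.2×10⁻¹⁹)(0.0522)) ≈ 8.76 m.

r ≈ 8.76 m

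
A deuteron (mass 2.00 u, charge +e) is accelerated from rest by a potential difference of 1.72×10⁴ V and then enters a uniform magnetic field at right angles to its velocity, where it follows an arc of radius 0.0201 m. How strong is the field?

B ≈ 1.33 T

v = √(2|q|V/m) = √(2·1.602×10⁻¹⁹·1.72×10⁴/3.322×10⁻²⁷) ≈ 1.288×10⁶ m/s.
B = mv/(|q|r) = (3.322×10⁻²⁷)(1.288×10⁶)/((1.602×10⁻¹⁹)(0.0201)) ≈ 1.33 T.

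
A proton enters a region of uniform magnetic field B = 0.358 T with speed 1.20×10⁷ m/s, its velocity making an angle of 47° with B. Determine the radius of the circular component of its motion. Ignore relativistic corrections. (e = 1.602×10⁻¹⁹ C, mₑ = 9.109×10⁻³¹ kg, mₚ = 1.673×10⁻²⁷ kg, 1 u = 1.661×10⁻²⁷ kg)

r ≈ 0.256 m

v⊥ = v sinθ = 1.20×10⁷·sin47° ≈ 8.776×10⁶ m/s.
r = m v⊥/(|q|B) = (1.673×10⁻²⁷)(8.776×10⁶)/((1.602×10⁻¹⁹)(0.358)) ≈ 0.256 m.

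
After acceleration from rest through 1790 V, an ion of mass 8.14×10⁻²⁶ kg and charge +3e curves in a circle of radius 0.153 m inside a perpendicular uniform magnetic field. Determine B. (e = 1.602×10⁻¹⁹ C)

v = √(2|q|V/m) = √(2·4.806×10⁻¹⁹·1790/8.14×10⁻²⁶) ≈ 1.454×10⁵ m/s.
B = mv/(|q|r) = (8.14×10⁻²⁶)(1.454×10⁵)/((4.806×10⁻¹⁹)(0.153)) ≈ 0.161 T.

B ≈ 0.161 T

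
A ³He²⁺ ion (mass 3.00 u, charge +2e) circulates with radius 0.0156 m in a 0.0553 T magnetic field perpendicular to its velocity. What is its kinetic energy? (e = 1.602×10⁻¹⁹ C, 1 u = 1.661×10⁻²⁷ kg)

v = |q|Br/m, then KE = ½mv² = (qBr)²/(2m).
v = (3.204×10⁻¹⁹)(0.0553)(0.0156)/4.983×10⁻²⁷ ≈ 5.547×10⁴ m/s.
KE = ½(4.983×10⁻²⁷)(5.547×10⁴)² ≈ 7.67×10⁻¹⁸ J = 47.9 eV.

KE ≈ 47.9 eV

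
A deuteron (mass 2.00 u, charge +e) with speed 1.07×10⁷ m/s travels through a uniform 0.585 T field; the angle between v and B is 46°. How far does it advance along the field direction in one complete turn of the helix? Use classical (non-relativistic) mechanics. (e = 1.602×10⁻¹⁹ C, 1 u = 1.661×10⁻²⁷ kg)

p ≈ 1.66 m

v∥ = v cosθ = 1.07×10⁷·cos46° ≈ 7.433×10⁶ m/s.
T = 2πm/(|q|B) = 2π(3.322×10⁻²⁷)/((1.602×10⁻¹⁹)(0.585)) ≈ 2.227×10⁻⁷ s.
pitch = v∥ T = (7.433×10⁶)(2.227×10⁻⁷) ≈ 1.66 m.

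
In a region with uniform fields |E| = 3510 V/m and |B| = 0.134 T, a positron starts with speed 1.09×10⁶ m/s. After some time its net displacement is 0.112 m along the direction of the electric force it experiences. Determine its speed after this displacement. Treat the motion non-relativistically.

B does no work; ΔKE = |q|E d.
½mv_f² = ½mv₀² + |q|Ed = ½(9.109×10⁻³¹)(1.09×10⁶)² + (1.602×10⁻¹⁹)(3510)(0.112) ≈ 5.411×10⁻¹⁹ J + 6.298×10⁻¹⁷ J ≈ 6.352×10⁻¹⁷ J.
v_f = √(2·6.352×10⁻¹⁷/9.109×10⁻³¹) ≈ 1.18×10⁷ m/s.

v_f ≈ 1.18×10⁷ m/s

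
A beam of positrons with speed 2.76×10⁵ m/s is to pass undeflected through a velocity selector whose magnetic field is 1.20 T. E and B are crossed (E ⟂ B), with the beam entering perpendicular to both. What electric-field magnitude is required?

For straight-line motion qE = qvB, so E = vB.
E = 2.76×10⁵ × 1.20 = 3.31×10⁵ V/m.

E = 3.31×10⁵ V/m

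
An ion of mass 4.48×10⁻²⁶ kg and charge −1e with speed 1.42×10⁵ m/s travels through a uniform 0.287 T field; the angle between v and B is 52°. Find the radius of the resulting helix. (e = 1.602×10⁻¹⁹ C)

r ≈ 0.109 m

v⊥ = v sinθ = 1.42×10⁵·sin52° ≈ 1.119×10⁵ m/s.
r = m v⊥/(|q|B) = (4.48×10⁻²⁶)(1.119×10⁵)/((1.602×10⁻¹⁹)(0.287)) ≈ 0.109 m.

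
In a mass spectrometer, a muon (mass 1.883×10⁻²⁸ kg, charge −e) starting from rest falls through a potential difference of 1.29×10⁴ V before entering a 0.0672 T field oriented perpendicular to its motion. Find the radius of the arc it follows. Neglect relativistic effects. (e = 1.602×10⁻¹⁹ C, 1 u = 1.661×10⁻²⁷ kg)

Acceleration: |q|V = ½mv² ⇒ v = √(2|q|V/m) = √(2·1.602×10⁻¹⁹·1.29×10⁴/1.883×10⁻²⁸) ≈ 4.685×10⁶ m/s.
In the field: r = mv/(|q|B) = (1.883×10⁻²⁸)(4.685×10⁶)/((1.602×10⁻¹⁹)(0.0672)) ≈ 0.0819 m.

r ≈ 0.0819 m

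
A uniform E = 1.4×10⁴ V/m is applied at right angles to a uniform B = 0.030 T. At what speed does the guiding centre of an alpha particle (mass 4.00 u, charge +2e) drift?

The E×B drift speed is v_d = E/B.
v_d = 1.4×10⁴/0.030 = 4.7×10⁵ m/s.

v_d ≈ 4.7×10⁵ m/s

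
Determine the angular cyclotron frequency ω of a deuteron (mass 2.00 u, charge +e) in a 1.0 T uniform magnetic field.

ω ≈ 4.8×10⁷ rad/s

ω = |q|B/m.
ω = (1.602×10⁻¹⁹)(1.0)/3.322×10⁻²⁷ ≈ 4.8×10⁷ rad/s.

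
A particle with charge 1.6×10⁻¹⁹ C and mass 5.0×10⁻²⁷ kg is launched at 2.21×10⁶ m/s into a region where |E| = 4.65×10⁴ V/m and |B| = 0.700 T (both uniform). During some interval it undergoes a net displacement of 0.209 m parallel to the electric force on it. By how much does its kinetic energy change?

ΔKE ≈ 1.55×10⁻¹⁵ J

The magnetic force is always ⟂ v and does no work; only the electric force changes KE.
ΔKE = F_E · d = |q|E d = (1.6×10⁻¹⁹)(4.65×10⁴)(0.209) ≈ 1.55×10⁻¹⁵ J.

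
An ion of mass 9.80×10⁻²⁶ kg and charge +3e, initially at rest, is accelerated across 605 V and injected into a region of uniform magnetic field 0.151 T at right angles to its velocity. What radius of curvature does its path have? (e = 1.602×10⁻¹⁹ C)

r ≈ 0.104 m

Acceleration: |q|V = ½mv² ⇒ v = √(2|q|V/m) = √(2·4.806×10⁻¹⁹·605/9.80×10⁻²⁶) ≈ 7.703×10⁴ m/s.
In the field: r = mv/(|q|B) = (9.80×10⁻²⁶)(7.703×10⁴)/((4.806×10⁻¹⁹)(0.151)) ≈ 0.104 m.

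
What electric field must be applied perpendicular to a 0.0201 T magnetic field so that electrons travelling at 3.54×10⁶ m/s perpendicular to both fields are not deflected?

E = 7.12×10⁴ V/m

For straight-line motion qE = qvB, so E = vB.
E = 3.54×10⁶ × 0.0201 = 7.12×10⁴ V/m.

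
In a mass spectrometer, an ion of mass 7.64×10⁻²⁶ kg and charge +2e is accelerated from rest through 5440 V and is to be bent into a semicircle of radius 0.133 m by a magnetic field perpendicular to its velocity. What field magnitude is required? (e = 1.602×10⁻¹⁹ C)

B ≈ 0.383 T

v = √(2|q|V/m) = √(2·3.204×10⁻¹⁹·5440/7.64×10⁻²⁶) ≈ 2.136×10⁵ m/s.
B = mv/(|q|r) = (7.64×10⁻²⁶)(2.136×10⁵)/((3.204×10⁻¹⁹)(0.133)) ≈ 0.383 T.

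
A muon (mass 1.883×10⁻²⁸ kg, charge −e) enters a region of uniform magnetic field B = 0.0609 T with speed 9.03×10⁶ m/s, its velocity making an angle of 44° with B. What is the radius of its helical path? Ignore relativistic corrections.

v⊥ = v sinθ = 9.03×10⁶·sin44° ≈ 6.273×10⁶ m/s.
r = m v⊥/(|q|B) = (1.883×10⁻²⁸)(6.273×10⁶)/((1.602×10⁻¹⁹)(0.0609)) ≈ 0.121 m.

r ≈ 0.121 m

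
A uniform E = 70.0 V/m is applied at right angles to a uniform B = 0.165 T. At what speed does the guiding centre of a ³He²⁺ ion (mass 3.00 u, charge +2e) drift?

In crossed fields the guiding centre drifts at v_d = |E×B|/B² = E/B, independent of charge and mass.
v_d = 70.0/0.165 = 424 m/s.

v_d ≈ 424 m/s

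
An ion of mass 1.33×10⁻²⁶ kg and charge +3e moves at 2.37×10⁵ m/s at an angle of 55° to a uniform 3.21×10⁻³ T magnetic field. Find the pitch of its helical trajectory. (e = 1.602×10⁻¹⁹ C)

v∥ = v cosθ = 2.37×10⁵·cos55° ≈ 1.359×10⁵ m/s.
T = 2πm/(|q|B) = 2π(1.33×10⁻²⁶)/((4.806×10⁻¹⁹)(3.21×10⁻³)) ≈ 5.417×10⁻⁵ s.
pitch = v∥ T = (1.359×10⁵)(5.417×10⁻⁵) ≈ 7.36 m.

p ≈ 7.36 m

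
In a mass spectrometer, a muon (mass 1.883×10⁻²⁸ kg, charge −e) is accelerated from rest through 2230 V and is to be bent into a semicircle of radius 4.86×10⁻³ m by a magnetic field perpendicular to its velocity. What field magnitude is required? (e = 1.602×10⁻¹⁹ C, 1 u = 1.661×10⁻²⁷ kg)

B ≈ 0.471 T

v = √(2|q|V/m) = √(2·1.602×10⁻¹⁹·2230/1.883×10⁻²⁸) ≈ 1.948×10⁶ m/s.
B = mv/(|q|r) = (1.883×10⁻²⁸)(1.948×10⁶)/((1.602×10⁻¹⁹)(4.86×10⁻³)) ≈ 0.471 T.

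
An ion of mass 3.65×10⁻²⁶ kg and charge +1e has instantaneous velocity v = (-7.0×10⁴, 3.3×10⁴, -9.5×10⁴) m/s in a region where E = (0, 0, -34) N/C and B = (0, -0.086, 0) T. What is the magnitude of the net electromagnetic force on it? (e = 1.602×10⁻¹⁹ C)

v×B = (-8170, 0, 6020) N/C.
E + v×B = (-8170, 0, 5990) N/C.
F = q(E + v×B) = (1.602×10⁻¹⁹ C)·(-8170, 0, 5990) = (-1.31×10⁻¹⁵, 0, 9.59×10⁻¹⁶) N.
|F| = 1.62×10⁻¹⁵ N.

|F| ≈ 1.62×10⁻¹⁵ N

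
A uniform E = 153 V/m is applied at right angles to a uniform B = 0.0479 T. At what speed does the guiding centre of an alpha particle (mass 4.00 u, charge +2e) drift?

The E×B drift speed is v_d = E/B.
v_d = 153/0.0479 = 3190 m/s.

v_d ≈ 3190 m/s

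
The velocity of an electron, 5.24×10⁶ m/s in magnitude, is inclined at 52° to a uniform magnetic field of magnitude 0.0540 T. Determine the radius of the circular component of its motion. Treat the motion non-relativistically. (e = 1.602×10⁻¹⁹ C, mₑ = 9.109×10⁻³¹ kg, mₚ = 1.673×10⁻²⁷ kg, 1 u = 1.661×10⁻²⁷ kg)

r ≈ 4.35×10⁻⁴ m

v⊥ = v sinθ = 5.24×10⁶·sin52° ≈ 4.129×10⁶ m/s.
r = m v⊥/(|q|B) = (9.109×10⁻³¹)(4.129×10⁶)/((1.602×10⁻¹⁹)(0.0540)) ≈ 4.35×10⁻⁴ m.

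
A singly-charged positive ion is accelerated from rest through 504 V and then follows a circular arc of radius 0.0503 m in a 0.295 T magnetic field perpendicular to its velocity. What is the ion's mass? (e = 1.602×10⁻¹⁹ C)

m ≈ 3.50×10⁻²⁶ kg

Combine |q|V = ½mv² and r = mv/(|q|B): eliminate v to get m = qB²r²/(2V).
m = (1.602×10⁻¹⁹)(0.295)²(0.0503)²/(2·504) ≈ 3.50×10⁻²⁶ kg.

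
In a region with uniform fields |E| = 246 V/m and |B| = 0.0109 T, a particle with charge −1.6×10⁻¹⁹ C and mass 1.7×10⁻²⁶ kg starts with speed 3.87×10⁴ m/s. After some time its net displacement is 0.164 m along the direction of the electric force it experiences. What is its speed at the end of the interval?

v_f ≈ 4.75×10⁴ m/s

B does no work; ΔKE = |q|E d.
½mv_f² = ½mv₀² + |q|Ed = ½(1.7×10⁻²⁶)(3.87×10⁴)² + (1.6×10⁻¹⁹)(246)(0.164) ≈ 1.273×10⁻¹⁷ J + 6.455×10⁻¹⁸ J ≈ 1.919×10⁻¹⁷ J.
v_f = √(2·1.919×10⁻¹⁷/1.7×10⁻²⁶) ≈ 4.75×10⁴ m/s.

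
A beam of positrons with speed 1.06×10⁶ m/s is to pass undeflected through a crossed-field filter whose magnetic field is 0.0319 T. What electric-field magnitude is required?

For straight-line motion qE = qvB, so E = vB.
E = 1.06×10⁶ × 0.0319 = 3.38×10⁴ V/m.

E = 3.38×10⁴ V/m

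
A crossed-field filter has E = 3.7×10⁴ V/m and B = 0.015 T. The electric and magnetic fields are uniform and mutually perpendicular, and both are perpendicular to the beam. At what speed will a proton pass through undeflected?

For undeflected motion the electric and magnetic forces balance: qE = qvB.
v = E/B = 3.7×10⁴/0.015 = 2.5×10⁶ m/s.
The result is independent of the particle's charge and mass.

v = 2.5×10⁶ m/s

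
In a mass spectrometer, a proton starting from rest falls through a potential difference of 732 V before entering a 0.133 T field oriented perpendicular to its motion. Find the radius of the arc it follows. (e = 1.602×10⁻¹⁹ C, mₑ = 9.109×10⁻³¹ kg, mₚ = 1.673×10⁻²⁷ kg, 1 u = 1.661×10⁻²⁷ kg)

Acceleration: |q|V = ½mv² ⇒ v = √(2|q|V/m) = √(2·1.602×10⁻¹⁹·732/1.673×10⁻²⁷) ≈ 3.744×10⁵ m/s.
In the field: r = mv/(|q|B) = (1.673×10⁻²⁷)(3.744×10⁵)/((1.602×10⁻¹⁹)(0.133)) ≈ 0.0294 m.

r ≈ 0.0294 m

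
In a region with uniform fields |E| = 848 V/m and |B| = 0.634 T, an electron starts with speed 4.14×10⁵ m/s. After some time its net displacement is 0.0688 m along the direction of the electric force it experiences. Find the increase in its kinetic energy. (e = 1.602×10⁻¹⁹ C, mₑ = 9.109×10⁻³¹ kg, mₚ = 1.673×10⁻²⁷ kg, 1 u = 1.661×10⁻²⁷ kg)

The magnetic force is always ⟂ v and does no work; only the electric force changes KE.
ΔKE = F_E · d = |q|E d = (1.602×10⁻¹⁹)(848)(0.0688) ≈ 9.35×10⁻¹⁸ J.

ΔKE ≈ 9.35×10⁻¹⁸ J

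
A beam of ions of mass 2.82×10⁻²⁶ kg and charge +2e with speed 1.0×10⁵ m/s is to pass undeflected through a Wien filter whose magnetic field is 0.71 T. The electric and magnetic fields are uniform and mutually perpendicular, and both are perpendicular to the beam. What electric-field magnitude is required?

For straight-line motion qE = qvB, so E = vB.
E = 1.0×10⁵ × 0.71 = 7.1×10⁴ V/m.

E = 7.1×10⁴ V/m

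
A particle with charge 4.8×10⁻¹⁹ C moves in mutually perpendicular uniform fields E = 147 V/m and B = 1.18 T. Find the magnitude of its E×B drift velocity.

v_d ≈ 125 m/s

In crossed fields the guiding centre drifts at v_d = |E×B|/B² = E/B, independent of charge and mass.
v_d = 147/1.18 = 125 m/s.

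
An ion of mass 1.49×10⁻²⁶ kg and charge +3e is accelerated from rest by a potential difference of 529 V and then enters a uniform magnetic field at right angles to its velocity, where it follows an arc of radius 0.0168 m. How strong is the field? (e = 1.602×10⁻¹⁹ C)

B ≈ 0.341 T

v = √(2|q|V/m) = √(2·4.806×10⁻¹⁹·529/1.49×10⁻²⁶) ≈ 1.847×10⁵ m/s.
B = mv/(|q|r) = (1.49×10⁻²⁶)(1.847×10⁵)/((4.806×10⁻¹⁹)(0.0168)) ≈ 0.341 T.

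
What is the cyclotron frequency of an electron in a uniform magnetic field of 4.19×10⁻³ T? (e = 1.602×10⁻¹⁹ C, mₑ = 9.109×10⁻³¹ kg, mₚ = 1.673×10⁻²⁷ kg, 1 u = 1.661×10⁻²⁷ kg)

f ≈ 1.17×10⁸ Hz

f = |q|B/(2πm).
f = (1.602×10⁻¹⁹)(4.19×10⁻³)/(2π·9.109×10⁻³¹) ≈ 1.17×10⁸ Hz.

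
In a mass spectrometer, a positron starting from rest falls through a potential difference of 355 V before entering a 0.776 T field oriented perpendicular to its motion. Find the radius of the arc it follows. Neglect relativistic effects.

Acceleration: |q|V = ½mv² ⇒ v = √(2|q|V/m) = √(2·1.602×10⁻¹⁹·355/9.109×10⁻³¹) ≈ 1.117×10⁷ m/s.
In the field: r = mv/(|q|B) = (9.109×10⁻³¹)(1.117×10⁷)/((1.602×10⁻¹⁹)(0.776)) ≈ 8.19×10⁻⁵ m.

r ≈ 8.19×10⁻⁵ m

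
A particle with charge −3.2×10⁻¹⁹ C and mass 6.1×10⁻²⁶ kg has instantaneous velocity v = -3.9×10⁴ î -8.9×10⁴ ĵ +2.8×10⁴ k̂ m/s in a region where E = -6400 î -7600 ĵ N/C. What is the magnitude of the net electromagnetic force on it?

|F| ≈ 3.18×10⁻¹⁵ N

Only an electric field acts, so F = qE = (−3.2×10⁻¹⁹ C)·(-6400, -7600, 0) = (2.05×10⁻¹⁵, 2.43×10⁻¹⁵, 0) N.
|F| = 3.18×10⁻¹⁵ N.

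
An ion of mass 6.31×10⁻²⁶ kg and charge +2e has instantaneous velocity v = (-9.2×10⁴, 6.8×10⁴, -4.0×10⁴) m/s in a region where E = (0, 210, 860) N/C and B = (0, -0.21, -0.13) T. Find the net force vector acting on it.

v×B = (-1.72×10⁴, -1.20×10⁴, 1.93×10⁴) N/C.
E + v×B = (-1.72×10⁴, -1.18×10⁴, 2.02×10⁴) N/C.
F = q(E + v×B) = (3.204×10⁻¹⁹ C)·(-1.72×10⁴, -1.18×10⁴, 2.02×10⁴) = (-5.52×10⁻¹⁵, -3.76×10⁻¹⁵, 6.47×10⁻¹⁵) N.

F ≈ (-5.52×10⁻¹⁵, -3.76×10⁻¹⁵, 6.47×10⁻¹⁵) N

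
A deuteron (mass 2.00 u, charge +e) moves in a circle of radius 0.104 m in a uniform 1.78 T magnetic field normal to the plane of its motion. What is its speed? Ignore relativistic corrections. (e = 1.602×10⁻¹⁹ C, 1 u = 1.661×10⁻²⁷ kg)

From |q|vB = mv²/r, v = |q|Br/m.
v = (1.602×10⁻¹⁹)(1.78)(0.104)/3.322×10⁻²⁷ ≈ 8.93×10⁶ m/s.

v ≈ 8.93×10⁶ m/s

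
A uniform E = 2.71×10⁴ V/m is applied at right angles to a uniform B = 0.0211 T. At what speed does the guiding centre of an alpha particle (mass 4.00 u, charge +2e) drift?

The E×B drift speed is v_d = E/B.
v_d = 2.71×10⁴/0.0211 = 1.28×10⁶ m/s.

v_d ≈ 1.28×10⁶ m/s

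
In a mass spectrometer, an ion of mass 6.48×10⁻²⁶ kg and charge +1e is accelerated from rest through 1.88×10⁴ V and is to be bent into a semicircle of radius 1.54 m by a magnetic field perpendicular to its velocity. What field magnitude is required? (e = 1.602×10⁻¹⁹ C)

B ≈ 0.0801 T

v = √(2|q|V/m) = √(2·1.602×10⁻¹⁹·1.88×10⁴/6.48×10⁻²⁶) ≈ 3.049×10⁵ m/s.
B = mv/(|q|r) = (6.48×10⁻²⁶)(3.049×10⁵)/((1.602×10⁻¹⁹)(1.54)) ≈ 0.0801 T.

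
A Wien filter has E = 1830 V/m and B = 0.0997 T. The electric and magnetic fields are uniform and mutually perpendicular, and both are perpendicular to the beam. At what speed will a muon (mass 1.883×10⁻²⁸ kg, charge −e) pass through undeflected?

v = 1.84×10⁴ m/s

Zero net Lorentz force requires |qE| = |q v×B|, i.e. E = vB.
v = E/B = 1830/0.0997 = 1.84×10⁴ m/s.
The result is independent of the particle's charge and mass.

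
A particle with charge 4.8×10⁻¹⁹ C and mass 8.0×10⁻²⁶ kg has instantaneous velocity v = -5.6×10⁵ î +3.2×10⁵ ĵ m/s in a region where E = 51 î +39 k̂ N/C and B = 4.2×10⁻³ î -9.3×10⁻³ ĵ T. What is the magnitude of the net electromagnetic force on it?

v×B = (0, 0, 3860) N/C.
E + v×B = (51.0, 0, 3900) N/C.
F = q(E + v×B) = (4.8×10⁻¹⁹ C)·(51.0, 0, 3900) = (2.45×10⁻¹⁷, 0, 1.87×10⁻¹⁵) N.
|F| = 1.87×10⁻¹⁵ N.

|F| ≈ 1.87×10⁻¹⁵ N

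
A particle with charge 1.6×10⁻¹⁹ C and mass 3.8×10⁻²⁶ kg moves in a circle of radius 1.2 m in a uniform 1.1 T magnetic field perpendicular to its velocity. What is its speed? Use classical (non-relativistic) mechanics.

v ≈ 5.6×10⁶ m/s

From |q|vB = mv²/r, v = |q|Br/m.
v = (1.6×10⁻¹⁹)(1.1)(1.2)/3.8×10⁻²⁶ ≈ 5.6×10⁶ m/s.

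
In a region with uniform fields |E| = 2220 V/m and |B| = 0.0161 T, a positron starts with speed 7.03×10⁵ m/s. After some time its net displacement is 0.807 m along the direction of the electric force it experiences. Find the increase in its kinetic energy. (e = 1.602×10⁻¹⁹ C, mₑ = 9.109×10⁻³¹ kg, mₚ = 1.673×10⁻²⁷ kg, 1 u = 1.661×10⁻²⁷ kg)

ΔKE ≈ 2.87×10⁻¹⁶ J

The magnetic force is always ⟂ v and does no work; only the electric force changes KE.
ΔKE = F_E · d = |q|E d = (1.602×10⁻¹⁹)(2220)(0.807) ≈ 2.87×10⁻¹⁶ J.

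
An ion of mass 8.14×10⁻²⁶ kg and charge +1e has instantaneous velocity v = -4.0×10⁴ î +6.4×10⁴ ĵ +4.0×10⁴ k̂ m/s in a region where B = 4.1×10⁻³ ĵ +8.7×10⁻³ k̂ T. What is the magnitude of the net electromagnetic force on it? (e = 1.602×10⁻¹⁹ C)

v×B = (393, 348, -164) N/C.
F = q v×B = (1.602×10⁻¹⁹ C)·(393, 348, -164) = (6.29×10⁻¹⁷, 5.57×10⁻¹⁷, -2.63×10⁻¹⁷) N.
|F| = 8.81×10⁻¹⁷ N.

|F| ≈ 8.81×10⁻¹⁷ N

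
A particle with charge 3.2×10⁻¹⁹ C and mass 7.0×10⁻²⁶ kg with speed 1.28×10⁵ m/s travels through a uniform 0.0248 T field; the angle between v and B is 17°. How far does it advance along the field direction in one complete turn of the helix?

v∥ = v cosθ = 1.28×10⁵·cos17° ≈ 1.224×10⁵ m/s.
T = 2πm/(|q|B) = 2π(7.0×10⁻²⁶)/((3.2×10⁻¹⁹)(0.0248)) ≈ 5.542×10⁻⁵ s.
pitch = v∥ T = (1.224×10⁵)(5.542×10⁻⁵) ≈ 6.78 m.

p ≈ 6.78 m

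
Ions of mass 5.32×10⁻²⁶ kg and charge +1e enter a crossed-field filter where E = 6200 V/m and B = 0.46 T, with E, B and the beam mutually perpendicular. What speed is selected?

v = 1.3×10⁴ m/s

Zero net Lorentz force requires |qE| = |q v×B|, i.e. E = vB.
v = E/B = 6200/0.46 = 1.3×10⁴ m/s.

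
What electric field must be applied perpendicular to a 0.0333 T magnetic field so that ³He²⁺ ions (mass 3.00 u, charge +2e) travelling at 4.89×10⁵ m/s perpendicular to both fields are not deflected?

For straight-line motion qE = qvB, so E = vB.
E = 4.89×10⁵ × 0.0333 = 1.63×10⁴ V/m.

E = 1.63×10⁴ V/m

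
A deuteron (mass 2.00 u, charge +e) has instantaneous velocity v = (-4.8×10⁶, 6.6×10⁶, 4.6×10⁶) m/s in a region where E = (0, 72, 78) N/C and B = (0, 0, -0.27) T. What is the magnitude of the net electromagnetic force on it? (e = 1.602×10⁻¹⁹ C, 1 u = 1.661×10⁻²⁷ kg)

|F| ≈ 3.53×10⁻¹³ N

v×B = (-1.78×10⁶, -1.30×10⁶, 0) N/C.
E + v×B = (-1.78×10⁶, -1.30×10⁶, 78.0) N/C.
F = q(E + v×B) = (1.602×10⁻¹⁹ C)·(-1.78×10⁶, -1.30×10⁶, 78.0) = (-2.85×10⁻¹³, -2.08×10⁻¹³, 1.25×10⁻¹⁷) N.
|F| = 3.53×10⁻¹³ N.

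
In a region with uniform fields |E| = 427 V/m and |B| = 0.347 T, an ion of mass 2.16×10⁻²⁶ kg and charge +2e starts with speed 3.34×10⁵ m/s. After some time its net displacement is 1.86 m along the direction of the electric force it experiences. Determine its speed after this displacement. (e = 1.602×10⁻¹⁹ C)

B does no work; ΔKE = |q|E d.
½mv_f² = ½mv₀² + |q|Ed = ½(2.16×10⁻²⁶)(3.34×10⁵)² + (3.204×10⁻¹⁹)(427)(1.86) ≈ 1.205×10⁻¹⁵ J + 2.545×10⁻¹⁶ J ≈ 1.459×10⁻¹⁵ J.
v_f = √(2·1.459×10⁻¹⁵/2.16×10⁻²⁶) ≈ 3.68×10⁵ m/s.

v_f ≈ 3.68×10⁵ m/s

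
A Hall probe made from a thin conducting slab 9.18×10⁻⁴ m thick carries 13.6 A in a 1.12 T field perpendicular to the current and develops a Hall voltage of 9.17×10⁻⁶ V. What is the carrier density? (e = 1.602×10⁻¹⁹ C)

n ≈ 1.13×10²⁸ m⁻³

From V_H = IB/(n e t), n = IB/(V_H e t).
n = (13.6)(1.12)/((9.17×10⁻⁶)(1.602×10⁻¹⁹)(9.18×10⁻⁴)) ≈ 1.13×10²⁸ m⁻³.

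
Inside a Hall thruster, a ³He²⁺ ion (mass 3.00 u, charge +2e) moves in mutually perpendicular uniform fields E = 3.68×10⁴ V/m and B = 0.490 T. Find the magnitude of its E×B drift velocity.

v_d ≈ 7.51×10⁴ m/s

In crossed fields the guiding centre drifts at v_d = |E×B|/B² = E/B, independent of charge and mass.
v_d = 3.68×10⁴/0.490 = 7.51×10⁴ m/s.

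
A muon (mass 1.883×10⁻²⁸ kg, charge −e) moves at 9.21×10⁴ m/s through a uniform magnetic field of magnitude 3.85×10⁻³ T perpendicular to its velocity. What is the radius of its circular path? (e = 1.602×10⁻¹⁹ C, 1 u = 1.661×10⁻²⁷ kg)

The magnetic force provides the centripetal force: |q|vB = mv²/r.
r = mv/(|q|B) = (1.883×10⁻²⁸)(9.21×10⁴)/((1.602×10⁻¹⁹)(3.85×10⁻³)) ≈ 0.0281 m.

r ≈ 0.0281 m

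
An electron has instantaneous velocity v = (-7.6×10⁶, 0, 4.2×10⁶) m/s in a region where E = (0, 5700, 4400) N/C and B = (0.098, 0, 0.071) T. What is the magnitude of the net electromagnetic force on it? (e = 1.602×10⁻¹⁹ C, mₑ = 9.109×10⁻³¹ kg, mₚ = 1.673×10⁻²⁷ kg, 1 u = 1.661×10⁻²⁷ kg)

v×B = (0, 9.51×10⁵, 0) N/C.
E + v×B = (0, 9.57×10⁵, 4400) N/C.
F = q(E + v×B) = (−1.602×10⁻¹⁹ C)·(0, 9.57×10⁵, 4400) = (0, -1.53×10⁻¹³, -7.05×10⁻¹⁶) N.
|F| = 1.53×10⁻¹³ N.

|F| ≈ 1.53×10⁻¹³ N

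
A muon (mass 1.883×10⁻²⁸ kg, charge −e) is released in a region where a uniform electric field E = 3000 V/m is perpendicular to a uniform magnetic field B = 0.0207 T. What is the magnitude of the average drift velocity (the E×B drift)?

The steady drift has the magnetic force balancing the electric force, so v_d = E/B.
v_d = 3000/0.0207 = 1.45×10⁵ m/s.

v_d ≈ 1.45×10⁵ m/s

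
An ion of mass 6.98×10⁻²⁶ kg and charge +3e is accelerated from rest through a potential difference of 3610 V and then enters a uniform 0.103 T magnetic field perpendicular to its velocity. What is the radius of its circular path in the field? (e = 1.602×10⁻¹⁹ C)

Acceleration: |q|V = ½mv² ⇒ v = √(2|q|V/m) = √(2·4.806×10⁻¹⁹·3610/6.98×10⁻²⁶) ≈ 2.230×10⁵ m/s.
In the field: r = mv/(|q|B) = (6.98×10⁻²⁶)(2.230×10⁵)/((4.806×10⁻¹⁹)(0.103)) ≈ 0.314 m.

r ≈ 0.314 m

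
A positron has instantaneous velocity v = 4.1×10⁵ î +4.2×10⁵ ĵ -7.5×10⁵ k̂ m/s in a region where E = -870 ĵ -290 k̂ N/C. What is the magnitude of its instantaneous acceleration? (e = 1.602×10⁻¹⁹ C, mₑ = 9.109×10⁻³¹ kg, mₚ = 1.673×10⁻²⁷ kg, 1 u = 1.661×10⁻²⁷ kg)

|a| ≈ 1.61×10¹⁴ m/s²

Only an electric field acts, so F = qE = (1.602×10⁻¹⁹ C)·(0, -870, -290) = (0, -1.39×10⁻¹⁶, -4.65×10⁻¹⁷) N.
|a| = |F|/m = 1.469×10⁻¹⁶/9.109×10⁻³¹ ≈ 1.61×10¹⁴ m/s².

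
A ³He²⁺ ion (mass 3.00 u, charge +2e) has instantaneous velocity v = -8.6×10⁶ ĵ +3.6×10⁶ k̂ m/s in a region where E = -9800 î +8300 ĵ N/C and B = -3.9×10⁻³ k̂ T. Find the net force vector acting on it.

v×B = (3.35×10⁴, 0, 0) N/C.
E + v×B = (2.37×10⁴, 8300, 0) N/C.
F = q(E + v×B) = (3.204×10⁻¹⁹ C)·(2.37×10⁴, 8300, 0) = (7.61×10⁻¹⁵, 2.66×10⁻¹⁵, 0) N.

F ≈ (7.61×10⁻¹⁵, 2.66×10⁻¹⁵, 0) N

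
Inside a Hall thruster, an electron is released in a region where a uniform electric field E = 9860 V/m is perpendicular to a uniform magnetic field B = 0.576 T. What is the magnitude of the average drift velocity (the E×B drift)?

In crossed fields the guiding centre drifts at v_d = |E×B|/B² = E/B, independent of charge and mass.
v_d = 9860/0.576 = 1.71×10⁴ m/s.

v_d ≈ 1.71×10⁴ m/s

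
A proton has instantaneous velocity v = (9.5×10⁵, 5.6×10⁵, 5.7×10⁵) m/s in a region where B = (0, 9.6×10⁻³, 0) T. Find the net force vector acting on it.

v×B = (-5470, 0, 9120) N/C.
F = q v×B = (1.602×10⁻¹⁹ C)·(-5470, 0, 9120) = (-8.77×10⁻¹⁶, 0, 1.46×10⁻¹⁵) N.

F ≈ (-8.77×10⁻¹⁶, 0, 1.46×10⁻¹⁵) N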